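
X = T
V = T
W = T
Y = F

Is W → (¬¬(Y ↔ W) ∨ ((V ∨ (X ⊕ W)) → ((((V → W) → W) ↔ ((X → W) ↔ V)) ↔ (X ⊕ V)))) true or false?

F

Y ↔ W = F ↔ T = F
¬(Y ↔ W) = ¬F = T
¬¬(Y ↔ W) = ¬T = F
X ⊕ W = T ⊕ T = F
V ∨ (X ⊕ W) = T ∨ F = T
V → W = T → T = T
(V → W) → W = T → T = T
X → W = T → T = T
(X → W) ↔ V = T ↔ T = T
((V → W) → W) ↔ ((X → W) ↔ V) = T ↔ T = T
X ⊕ V = T ⊕ T = F
(((V → W) → W) ↔ ((X → W) ↔ V)) ↔ (X ⊕ V) = T ↔ F = F
(V ∨ (X ⊕ W)) → ((((V → W) → W) ↔ ((X → W) ↔ V)) ↔ (X ⊕ V)) = T → F = F
¬¬(Y ↔ W) ∨ ((V ∨ (X ⊕ W)) → ((((V → W) → W) ↔ ((X → W) ↔ V)) ↔ (X ⊕ V))) = F ∨ F = F
W → (¬¬(Y ↔ W) ∨ ((V ∨ (X ⊕ W)) → ((((V → W) → W) ↔ ((X → W) ↔ V)) ↔ (X ⊕ V)))) = T → F = F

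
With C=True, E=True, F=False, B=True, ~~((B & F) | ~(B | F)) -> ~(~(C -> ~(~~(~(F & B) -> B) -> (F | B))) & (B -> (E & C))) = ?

True

B & F = True & False = False
B | F = True | False = True
~(B | F) = ~True = False
(B & F) | ~(B | F) = False | False = False
~((B & F) | ~(B | F)) = ~False = True
~~((B & F) | ~(B | F)) = ~True = False
F & B = False & True = False
~(F & B) = ~False = True
~(F & B) -> B = True -> True = True
~(~(F & B) -> B) = ~True = False
~~(~(F & B) -> B) = ~False = True
F | B = False | True = True
~~(~(F & B) -> B) -> (F | B) = True -> True = True
~(~~(~(F & B) -> B) -> (F | B)) = ~True = False
C -> ~(~~(~(F & B) -> B) -> (F | B)) = True -> False = False
~(C -> ~(~~(~(F & B) -> B) -> (F | B))) = ~False = True
E & C = True & True = True
B -> (E & C) = True -> True = True
~(C -> ~(~~(~(F & B) -> B) -> (F | B))) & (B -> (E & C)) = True & True = True
~(~(C -> ~(~~(~(F & B) -> B) -> (F | B))) & (B -> (E & C))) = ~True = False
~~((B & F) | ~(B | F)) -> ~(~(C -> ~(~~(~(F & B) -> B) -> (F | B))) & (B -> (E & C))) = False -> False = True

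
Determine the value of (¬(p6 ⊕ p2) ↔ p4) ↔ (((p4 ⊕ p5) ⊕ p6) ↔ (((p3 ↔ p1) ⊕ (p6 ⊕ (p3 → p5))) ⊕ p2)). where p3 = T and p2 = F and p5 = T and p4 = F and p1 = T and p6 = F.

Substituting p3=T, p2=F, p5=T, p4=F, p1=T, p6=F:
p6 ⊕ p2 = F ⊕ F = F
¬(p6 ⊕ p2) = ¬F = T
¬(p6 ⊕ p2) ↔ p4 = T ↔ F = F
p4 ⊕ p5 = F ⊕ T = T
(p4 ⊕ p5) ⊕ p6 = T ⊕ F = T
p3 ↔ p1 = T ↔ T = T
p3 → p5 = T → T = T
p6 ⊕ (p3 → p5) = F ⊕ T = T
(p3 ↔ p1) ⊕ (p6 ⊕ (p3 → p5)) = T ⊕ T = F
((p3 ↔ p1) ⊕ (p6 ⊕ (p3 → p5))) ⊕ p2 = F ⊕ F = F
((p4 ⊕ p5) ⊕ p6) ↔ (((p3 ↔ p1) ⊕ (p6 ⊕ (p3 → p5))) ⊕ p2) = T ↔ F = F
(¬(p6 ⊕ p2) ↔ p4) ↔ (((p4 ⊕ p5) ⊕ p6) ↔ (((p3 ↔ p1) ⊕ (p6 ⊕ (p3 → p5))) ⊕ p2)) = F ↔ F = T

T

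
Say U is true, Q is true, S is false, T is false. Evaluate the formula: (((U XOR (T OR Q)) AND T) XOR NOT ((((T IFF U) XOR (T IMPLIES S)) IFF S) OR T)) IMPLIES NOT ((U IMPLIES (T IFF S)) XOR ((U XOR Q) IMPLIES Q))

T OR Q = false OR true = true
U XOR (T OR Q) = true XOR true = false
(U XOR (T OR Q)) AND T = false AND false = false
T IFF U = false IFF true = false
T IMPLIES S = false IMPLIES false = true
(T IFF U) XOR (T IMPLIES S) = false XOR true = true
((T IFF U) XOR (T IMPLIES S)) IFF S = true IFF false = false
(((T IFF U) XOR (T IMPLIES S)) IFF S) OR T = false OR false = false
NOT ((((T IFF U) XOR (T IMPLIES S)) IFF S) OR T) = NOT false = true
((U XOR (T OR Q)) AND T) XOR NOT ((((T IFF U) XOR (T IMPLIES S)) IFF S) OR T) = false XOR true = true
T IFF S = false IFF false = true
U IMPLIES (T IFF S) = true IMPLIES true = true
U XOR Q = true XOR true = false
(U XOR Q) IMPLIES Q = false IMPLIES true = true
(U IMPLIES (T IFF S)) XOR ((U XOR Q) IMPLIES Q) = true XOR true = false
NOT ((U IMPLIES (T IFF S)) XOR ((U XOR Q) IMPLIES Q)) = NOT false = true
(((U XOR (T OR Q)) AND T) XOR NOT ((((T IFF U) XOR (T IMPLIES S)) IFF S) OR T)) IMPLIES NOT ((U IMPLIES (T IFF S)) XOR ((U XOR Q) IMPLIES Q)) = true IMPLIES true = true

true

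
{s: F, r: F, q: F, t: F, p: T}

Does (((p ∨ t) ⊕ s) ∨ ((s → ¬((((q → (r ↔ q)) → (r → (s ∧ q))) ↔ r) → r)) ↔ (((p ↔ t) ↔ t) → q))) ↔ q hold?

Substituting s=F, r=F, q=F, t=F, p=T:
p ∨ t = T ∨ F = T
(p ∨ t) ⊕ s = T ⊕ F = T
r ↔ q = F ↔ F = T
q → (r ↔ q) = F → T = T
s ∧ q = F ∧ F = F
r → (s ∧ q) = F → F = T
(q → (r ↔ q)) → (r → (s ∧ q)) = T → T = T
((q → (r ↔ q)) → (r → (s ∧ q))) ↔ r = T ↔ F = F
(((q → (r ↔ q)) → (r → (s ∧ q))) ↔ r) → r = F → F = T
¬((((q → (r ↔ q)) → (r → (s ∧ q))) ↔ r) → r) = ¬T = F
s → ¬((((q → (r ↔ q)) → (r → (s ∧ q))) ↔ r) → r) = F → F = T
p ↔ t = T ↔ F = F
(p ↔ t) ↔ t = F ↔ F = T
((p ↔ t) ↔ t) → q = T → F = F
(s → ¬((((q → (r ↔ q)) → (r → (s ∧ q))) ↔ r) → r)) ↔ (((p ↔ t) ↔ t) → q) = T ↔ F = F
((p ∨ t) ⊕ s) ∨ ((s → ¬((((q → (r ↔ q)) → (r → (s ∧ q))) ↔ r) → r)) ↔ (((p ↔ t) ↔ t) → q)) = T ∨ F = T
(((p ∨ t) ⊕ s) ∨ ((s → ¬((((q → (r ↔ q)) → (r → (s ∧ q))) ↔ r) → r)) ↔ (((p ↔ t) ↔ t) → q))) ↔ q = T ↔ F = F

F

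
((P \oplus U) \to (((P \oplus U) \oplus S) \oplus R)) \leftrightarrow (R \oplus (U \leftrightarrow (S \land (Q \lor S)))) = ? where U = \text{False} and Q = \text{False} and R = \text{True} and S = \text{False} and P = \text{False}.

Substituting U=\text{False}, Q=\text{False}, R=\text{True}, S=\text{False}, P=\text{False}:
P \oplus U = \text{False} \oplus \text{False} = \text{False}
P \oplus U = \text{False} \oplus \text{False} = \text{False}
(P \oplus U) \oplus S = \text{False} \oplus \text{False} = \text{False}
((P \oplus U) \oplus S) \oplus R = \text{False} \oplus \text{True} = \text{True}
(P \oplus U) \to (((P \oplus U) \oplus S) \oplus R) = \text{False} \to \text{True} = \text{True}
Q \lor S = \text{False} \lor \text{False} = \text{False}
S \land (Q \lor S) = \text{False} \land \text{False} = \text{False}
U \leftrightarrow (S \land (Q \lor S)) = \text{False} \leftrightarrow \text{False} = \text{True}
R \oplus (U \leftrightarrow (S \land (Q \lor S))) = \text{True} \oplus \text{True} = \text{False}
((P \oplus U) \to (((P \oplus U) \oplus S) \oplus R)) \leftrightarrow (R \oplus (U \leftrightarrow (S \land (Q \lor S)))) = \text{True} \leftrightarrow \text{False} = \text{False}

\text{False}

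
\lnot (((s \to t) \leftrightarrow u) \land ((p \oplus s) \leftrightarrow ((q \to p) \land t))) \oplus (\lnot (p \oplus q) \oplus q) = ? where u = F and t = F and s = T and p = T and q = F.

s \to t = T \to F = F
(s \to t) \leftrightarrow u = F \leftrightarrow F = T
p \oplus s = T \oplus T = F
q \to p = F \to T = T
(q \to p) \land t = T \land F = F
(p \oplus s) \leftrightarrow ((q \to p) \land t) = F \leftrightarrow F = T
((s \to t) \leftrightarrow u) \land ((p \oplus s) \leftrightarrow ((q \to p) \land t)) = T \land T = T
\lnot (((s \to t) \leftrightarrow u) \land ((p \oplus s) \leftrightarrow ((q \to p) \land t))) = \lnot T = F
p \oplus q = T \oplus F = T
\lnot (p \oplus q) = \lnot T = F
\lnot (p \oplus q) \oplus q = F \oplus F = F
\lnot (((s \to t) \leftrightarrow u) \land ((p \oplus s) \leftrightarrow ((q \to p) \land t))) \oplus (\lnot (p \oplus q) \oplus q) = F \oplus F = F

F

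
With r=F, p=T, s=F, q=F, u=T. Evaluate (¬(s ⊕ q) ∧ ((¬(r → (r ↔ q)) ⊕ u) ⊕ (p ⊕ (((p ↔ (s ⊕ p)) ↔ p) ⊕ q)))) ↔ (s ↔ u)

Substituting r=F, p=T, s=F, q=F, u=T:
s ⊕ q = F ⊕ F = F
¬(s ⊕ q) = ¬F = T
r ↔ q = F ↔ F = T
r → (r ↔ q) = F → T = T
¬(r → (r ↔ q)) = ¬T = F
¬(r → (r ↔ q)) ⊕ u = F ⊕ T = T
s ⊕ p = F ⊕ T = T
p ↔ (s ⊕ p) = T ↔ T = T
(p ↔ (s ⊕ p)) ↔ p = T ↔ T = T
((p ↔ (s ⊕ p)) ↔ p) ⊕ q = T ⊕ F = T
p ⊕ (((p ↔ (s ⊕ p)) ↔ p) ⊕ q) = T ⊕ T = F
(¬(r → (r ↔ q)) ⊕ u) ⊕ (p ⊕ (((p ↔ (s ⊕ p)) ↔ p) ⊕ q)) = T ⊕ F = T
¬(s ⊕ q) ∧ ((¬(r → (r ↔ q)) ⊕ u) ⊕ (p ⊕ (((p ↔ (s ⊕ p)) ↔ p) ⊕ q))) = T ∧ T = T
s ↔ u = F ↔ T = F
(¬(s ⊕ q) ∧ ((¬(r → (r ↔ q)) ⊕ u) ⊕ (p ⊕ (((p ↔ (s ⊕ p)) ↔ p) ⊕ q)))) ↔ (s ↔ u) = T ↔ F = F

F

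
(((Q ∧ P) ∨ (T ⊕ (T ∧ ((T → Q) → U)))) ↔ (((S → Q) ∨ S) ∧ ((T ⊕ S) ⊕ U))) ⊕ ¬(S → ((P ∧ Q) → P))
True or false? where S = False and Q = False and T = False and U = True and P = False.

False

Q ∧ P = False ∧ False = False
T → Q = False → False = True
(T → Q) → U = True → True = True
T ∧ ((T → Q) → U) = False ∧ True = False
T ⊕ (T ∧ ((T → Q) → U)) = False ⊕ False = False
(Q ∧ P) ∨ (T ⊕ (T ∧ ((T → Q) → U))) = False ∨ False = False
S → Q = False → False = True
(S → Q) ∨ S = True ∨ False = True
T ⊕ S = False ⊕ False = False
(T ⊕ S) ⊕ U = False ⊕ True = True
((S → Q) ∨ S) ∧ ((T ⊕ S) ⊕ U) = True ∧ True = True
((Q ∧ P) ∨ (T ⊕ (T ∧ ((T → Q) → U)))) ↔ (((S → Q) ∨ S) ∧ ((T ⊕ S) ⊕ U)) = False ↔ True = False
P ∧ Q = False ∧ False = False
(P ∧ Q) → P = False → False = True
S → ((P ∧ Q) → P) = False → True = True
¬(S → ((P ∧ Q) → P)) = ¬True = False
(((Q ∧ P) ∨ (T ⊕ (T ∧ ((T → Q) → U)))) ↔ (((S → Q) ∨ S) ∧ ((T ⊕ S) ⊕ U))) ⊕ ¬(S → ((P ∧ Q) → P)) = False ⊕ False = False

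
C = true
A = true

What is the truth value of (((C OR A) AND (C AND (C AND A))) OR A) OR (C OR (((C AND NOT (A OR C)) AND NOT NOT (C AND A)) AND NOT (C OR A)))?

true

Substituting C=true, A=true:
C OR A = true OR true = true
C AND A = true AND true = true
C AND (C AND A) = true AND true = true
(C OR A) AND (C AND (C AND A)) = true AND true = true
((C OR A) AND (C AND (C AND A))) OR A = true OR true = true
A OR C = true OR true = true
NOT (A OR C) = NOT true = false
C AND NOT (A OR C) = true AND false = false
C AND A = true AND true = true
NOT (C AND A) = NOT true = false
NOT NOT (C AND A) = NOT false = true
(C AND NOT (A OR C)) AND NOT NOT (C AND A) = false AND true = false
C OR A = true OR true = true
NOT (C OR A) = NOT true = false
((C AND NOT (A OR C)) AND NOT NOT (C AND A)) AND NOT (C OR A) = false AND false = false
C OR (((C AND NOT (A OR C)) AND NOT NOT (C AND A)) AND NOT (C OR A)) = true OR false = true
(((C OR A) AND (C AND (C AND A))) OR A) OR (C OR (((C AND NOT (A OR C)) AND NOT NOT (C AND A)) AND NOT (C OR A))) = true OR true = true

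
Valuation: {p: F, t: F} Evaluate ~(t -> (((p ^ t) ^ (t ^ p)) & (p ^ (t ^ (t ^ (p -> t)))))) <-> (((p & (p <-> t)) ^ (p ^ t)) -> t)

p ^ t = F ^ F = F
t ^ p = F ^ F = F
(p ^ t) ^ (t ^ p) = F ^ F = F
p -> t = F -> F = T
t ^ (p -> t) = F ^ T = T
t ^ (t ^ (p -> t)) = F ^ T = T
p ^ (t ^ (t ^ (p -> t))) = F ^ T = T
((p ^ t) ^ (t ^ p)) & (p ^ (t ^ (t ^ (p -> t)))) = F & T = F
t -> (((p ^ t) ^ (t ^ p)) & (p ^ (t ^ (t ^ (p -> t))))) = F -> F = T
~(t -> (((p ^ t) ^ (t ^ p)) & (p ^ (t ^ (t ^ (p -> t)))))) = ~T = F
p <-> t = F <-> F = T
p & (p <-> t) = F & T = F
p ^ t = F ^ F = F
(p & (p <-> t)) ^ (p ^ t) = F ^ F = F
((p & (p <-> t)) ^ (p ^ t)) -> t = F -> F = T
~(t -> (((p ^ t) ^ (t ^ p)) & (p ^ (t ^ (t ^ (p -> t)))))) <-> (((p & (p <-> t)) ^ (p ^ t)) -> t) = F <-> T = F

F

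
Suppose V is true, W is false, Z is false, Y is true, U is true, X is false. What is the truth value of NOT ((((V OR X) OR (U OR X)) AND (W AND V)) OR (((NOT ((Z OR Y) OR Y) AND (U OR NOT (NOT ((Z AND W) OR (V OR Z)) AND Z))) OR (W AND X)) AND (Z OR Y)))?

True

V OR X = True OR False = True
U OR X = True OR False = True
(V OR X) OR (U OR X) = True OR True = True
W AND V = False AND True = False
((V OR X) OR (U OR X)) AND (W AND V) = True AND False = False
Z OR Y = False OR True = True
(Z OR Y) OR Y = True OR True = True
NOT ((Z OR Y) OR Y) = NOT True = False
Z AND W = False AND False = False
V OR Z = True OR False = True
(Z AND W) OR (V OR Z) = False OR True = True
NOT ((Z AND W) OR (V OR Z)) = NOT True = False
NOT ((Z AND W) OR (V OR Z)) AND Z = False AND False = False
NOT (NOT ((Z AND W) OR (V OR Z)) AND Z) = NOT False = True
U OR NOT (NOT ((Z AND W) OR (V OR Z)) AND Z) = True OR True = True
NOT ((Z OR Y) OR Y) AND (U OR NOT (NOT ((Z AND W) OR (V OR Z)) AND Z)) = False AND True = False
W AND X = False AND False = False
(NOT ((Z OR Y) OR Y) AND (U OR NOT (NOT ((Z AND W) OR (V OR Z)) AND Z))) OR (W AND X) = False OR False = False
Z OR Y = False OR True = True
((NOT ((Z OR Y) OR Y) AND (U OR NOT (NOT ((Z AND W) OR (V OR Z)) AND Z))) OR (W AND X)) AND (Z OR Y) = False AND True = False
(((V OR X) OR (U OR X)) AND (W AND V)) OR (((NOT ((Z OR Y) OR Y) AND (U OR NOT (NOT ((Z AND W) OR (V OR Z)) AND Z))) OR (W AND X)) AND (Z OR Y)) = False OR False = False
NOT ((((V OR X) OR (U OR X)) AND (W AND V)) OR (((NOT ((Z OR Y) OR Y) AND (U OR NOT (NOT ((Z AND W) OR (V OR Z)) AND Z))) OR (W AND X)) AND (Z OR Y))) = NOT False = True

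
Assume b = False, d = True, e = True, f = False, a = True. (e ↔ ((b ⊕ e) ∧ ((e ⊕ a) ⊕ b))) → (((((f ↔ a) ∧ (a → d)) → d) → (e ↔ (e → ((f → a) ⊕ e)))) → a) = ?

b ⊕ e = False ⊕ True = True
e ⊕ a = True ⊕ True = False
(e ⊕ a) ⊕ b = False ⊕ False = False
(b ⊕ e) ∧ ((e ⊕ a) ⊕ b) = True ∧ False = False
e ↔ ((b ⊕ e) ∧ ((e ⊕ a) ⊕ b)) = True ↔ False = False
f ↔ a = False ↔ True = False
a → d = True → True = True
(f ↔ a) ∧ (a → d) = False ∧ True = False
((f ↔ a) ∧ (a → d)) → d = False → True = True
f → a = False → True = True
(f → a) ⊕ e = True ⊕ True = False
e → ((f → a) ⊕ e) = True → False = False
e ↔ (e → ((f → a) ⊕ e)) = True ↔ False = False
(((f ↔ a) ∧ (a → d)) → d) → (e ↔ (e → ((f → a) ⊕ e))) = True → False = False
((((f ↔ a) ∧ (a → d)) → d) → (e ↔ (e → ((f → a) ⊕ e)))) → a = False → True = True
(e ↔ ((b ⊕ e) ∧ ((e ⊕ a) ⊕ b))) → (((((f ↔ a) ∧ (a → d)) → d) → (e ↔ (e → ((f → a) ⊕ e)))) → a) = False → True = True

True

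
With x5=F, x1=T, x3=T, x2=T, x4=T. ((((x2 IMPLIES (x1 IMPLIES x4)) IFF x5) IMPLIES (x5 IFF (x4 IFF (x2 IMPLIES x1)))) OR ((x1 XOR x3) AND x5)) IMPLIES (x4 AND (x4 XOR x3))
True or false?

F

x1 IMPLIES x4 = T IMPLIES T = T
x2 IMPLIES (x1 IMPLIES x4) = T IMPLIES T = T
(x2 IMPLIES (x1 IMPLIES x4)) IFF x5 = T IFF F = F
x2 IMPLIES x1 = T IMPLIES T = T
x4 IFF (x2 IMPLIES x1) = T IFF T = T
x5 IFF (x4 IFF (x2 IMPLIES x1)) = F IFF T = F
((x2 IMPLIES (x1 IMPLIES x4)) IFF x5) IMPLIES (x5 IFF (x4 IFF (x2 IMPLIES x1))) = F IMPLIES F = T
x1 XOR x3 = T XOR T = F
(x1 XOR x3) AND x5 = F AND F = F
(((x2 IMPLIES (x1 IMPLIES x4)) IFF x5) IMPLIES (x5 IFF (x4 IFF (x2 IMPLIES x1)))) OR ((x1 XOR x3) AND x5) = T OR F = T
x4 XOR x3 = T XOR T = F
x4 AND (x4 XOR x3) = T AND F = F
((((x2 IMPLIES (x1 IMPLIES x4)) IFF x5) IMPLIES (x5 IFF (x4 IFF (x2 IMPLIES x1)))) OR ((x1 XOR x3) AND x5)) IMPLIES (x4 AND (x4 XOR x3)) = T IMPLIES F = F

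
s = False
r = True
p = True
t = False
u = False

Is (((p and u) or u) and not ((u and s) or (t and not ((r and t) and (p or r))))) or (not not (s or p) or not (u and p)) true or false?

Substituting s=False, r=True, p=True, t=False, u=False:
p and u = True and False = False
(p and u) or u = False or False = False
u and s = False and False = False
r and t = True and False = False
p or r = True or True = True
(r and t) and (p or r) = False and True = False
not ((r and t) and (p or r)) = not False = True
t and not ((r and t) and (p or r)) = False and True = False
(u and s) or (t and not ((r and t) and (p or r))) = False or False = False
not ((u and s) or (t and not ((r and t) and (p or r)))) = not False = True
((p and u) or u) and not ((u and s) or (t and not ((r and t) and (p or r)))) = False and True = False
s or p = False or True = True
not (s or p) = not True = False
not not (s or p) = not False = True
u and p = False and True = False
not (u and p) = not False = True
not not (s or p) or not (u and p) = True or True = True
(((p and u) or u) and not ((u and s) or (t and not ((r and t) and (p or r))))) or (not not (s or p) or not (u and p)) = False or True = True

True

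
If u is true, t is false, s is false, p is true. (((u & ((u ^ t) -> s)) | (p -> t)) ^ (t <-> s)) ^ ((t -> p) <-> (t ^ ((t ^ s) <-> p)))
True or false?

u ^ t = T ^ F = T
(u ^ t) -> s = T -> F = F
u & ((u ^ t) -> s) = T & F = F
p -> t = T -> F = F
(u & ((u ^ t) -> s)) | (p -> t) = F | F = F
t <-> s = F <-> F = T
((u & ((u ^ t) -> s)) | (p -> t)) ^ (t <-> s) = F ^ T = T
t -> p = F -> T = T
t ^ s = F ^ F = F
(t ^ s) <-> p = F <-> T = F
t ^ ((t ^ s) <-> p) = F ^ F = F
(t -> p) <-> (t ^ ((t ^ s) <-> p)) = T <-> F = F
(((u & ((u ^ t) -> s)) | (p -> t)) ^ (t <-> s)) ^ ((t -> p) <-> (t ^ ((t ^ s) <-> p))) = T ^ F = T

T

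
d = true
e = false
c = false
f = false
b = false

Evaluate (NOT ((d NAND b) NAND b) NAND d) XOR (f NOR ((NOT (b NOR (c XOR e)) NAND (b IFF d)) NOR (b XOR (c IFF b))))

d NAND b = true NAND false = true
(d NAND b) NAND b = true NAND false = true
NOT ((d NAND b) NAND b) = NOT true = false
NOT ((d NAND b) NAND b) NAND d = false NAND true = true
c XOR e = false XOR false = false
b NOR (c XOR e) = false NOR false = true
NOT (b NOR (c XOR e)) = NOT true = false
b IFF d = false IFF true = false
NOT (b NOR (c XOR e)) NAND (b IFF d) = false NAND false = true
c IFF b = false IFF false = true
b XOR (c IFF b) = false XOR true = true
(NOT (b NOR (c XOR e)) NAND (b IFF d)) NOR (b XOR (c IFF b)) = true NOR true = false
f NOR ((NOT (b NOR (c XOR e)) NAND (b IFF d)) NOR (b XOR (c IFF b))) = false NOR false = true
(NOT ((d NAND b) NAND b) NAND d) XOR (f NOR ((NOT (b NOR (c XOR e)) NAND (b IFF d)) NOR (b XOR (c IFF b)))) = true XOR true = false

false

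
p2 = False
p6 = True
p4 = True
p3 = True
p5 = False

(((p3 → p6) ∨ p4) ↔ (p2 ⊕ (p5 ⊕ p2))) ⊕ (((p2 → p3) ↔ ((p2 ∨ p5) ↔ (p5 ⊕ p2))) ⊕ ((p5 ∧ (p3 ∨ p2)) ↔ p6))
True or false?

p3 → p6 = True → True = True
(p3 → p6) ∨ p4 = True ∨ True = True
p5 ⊕ p2 = False ⊕ False = False
p2 ⊕ (p5 ⊕ p2) = False ⊕ False = False
((p3 → p6) ∨ p4) ↔ (p2 ⊕ (p5 ⊕ p2)) = True ↔ False = False
p2 → p3 = False → True = True
p2 ∨ p5 = False ∨ False = False
p5 ⊕ p2 = False ⊕ False = False
(p2 ∨ p5) ↔ (p5 ⊕ p2) = False ↔ False = True
(p2 → p3) ↔ ((p2 ∨ p5) ↔ (p5 ⊕ p2)) = True ↔ True = True
p3 ∨ p2 = True ∨ False = True
p5 ∧ (p3 ∨ p2) = False ∧ True = False
(p5 ∧ (p3 ∨ p2)) ↔ p6 = False ↔ True = False
((p2 → p3) ↔ ((p2 ∨ p5) ↔ (p5 ⊕ p2))) ⊕ ((p5 ∧ (p3 ∨ p2)) ↔ p6) = True ⊕ False = True
(((p3 → p6) ∨ p4) ↔ (p2 ⊕ (p5 ⊕ p2))) ⊕ (((p2 → p3) ↔ ((p2 ∨ p5) ↔ (p5 ⊕ p2))) ⊕ ((p5 ∧ (p3 ∨ p2)) ↔ p6)) = False ⊕ True = True

True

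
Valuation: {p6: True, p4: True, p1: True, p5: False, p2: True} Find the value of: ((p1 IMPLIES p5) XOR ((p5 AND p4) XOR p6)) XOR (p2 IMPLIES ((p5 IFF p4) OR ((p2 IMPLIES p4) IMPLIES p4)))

p1 IMPLIES p5 = True IMPLIES False = False
p5 AND p4 = False AND True = False
(p5 AND p4) XOR p6 = False XOR True = True
(p1 IMPLIES p5) XOR ((p5 AND p4) XOR p6) = False XOR True = True
p5 IFF p4 = False IFF True = False
p2 IMPLIES p4 = True IMPLIES True = True
(p2 IMPLIES p4) IMPLIES p4 = True IMPLIES True = True
(p5 IFF p4) OR ((p2 IMPLIES p4) IMPLIES p4) = False OR True = True
p2 IMPLIES ((p5 IFF p4) OR ((p2 IMPLIES p4) IMPLIES p4)) = True IMPLIES True = True
((p1 IMPLIES p5) XOR ((p5 AND p4) XOR p6)) XOR (p2 IMPLIES ((p5 IFF p4) OR ((p2 IMPLIES p4) IMPLIES p4))) = True XOR True = False

False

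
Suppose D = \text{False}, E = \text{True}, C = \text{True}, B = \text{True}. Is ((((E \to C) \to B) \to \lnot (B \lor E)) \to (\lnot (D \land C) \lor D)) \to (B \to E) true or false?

E \to C = \text{True} \to \text{True} = \text{True}
(E \to C) \to B = \text{True} \to \text{True} = \text{True}
B \lor E = \text{True} \lor \text{True} = \text{True}
\lnot (B \lor E) = \lnot \text{True} = \text{False}
((E \to C) \to B) \to \lnot (B \lor E) = \text{True} \to \text{False} = \text{False}
D \land C = \text{False} \land \text{True} = \text{False}
\lnot (D \land C) = \lnot \text{False} = \text{True}
\lnot (D \land C) \lor D = \text{True} \lor \text{False} = \text{True}
(((E \to C) \to B) \to \lnot (B \lor E)) \to (\lnot (D \land C) \lor D) = \text{False} \to \text{True} = \text{True}
B \to E = \text{True} \to \text{True} = \text{True}
((((E \to C) \to B) \to \lnot (B \lor E)) \to (\lnot (D \land C) \lor D)) \to (B \to E) = \text{True} \to \text{True} = \text{True}

\text{True}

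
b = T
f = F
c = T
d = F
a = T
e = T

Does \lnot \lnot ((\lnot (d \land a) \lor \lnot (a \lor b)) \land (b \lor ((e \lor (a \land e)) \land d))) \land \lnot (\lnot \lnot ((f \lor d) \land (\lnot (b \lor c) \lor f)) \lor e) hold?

d \land a = F \land T = F
\lnot (d \land a) = \lnot F = T
a \lor b = T \lor T = T
\lnot (a \lor b) = \lnot T = F
\lnot (d \land a) \lor \lnot (a \lor b) = T \lor F = T
a \land e = T \land T = T
e \lor (a \land e) = T \lor T = T
(e \lor (a \land e)) \land d = T \land F = F
b \lor ((e \lor (a \land e)) \land d) = T \lor F = T
(\lnot (d \land a) \lor \lnot (a \lor b)) \land (b \lor ((e \lor (a \land e)) \land d)) = T \land T = T
\lnot ((\lnot (d \land a) \lor \lnot (a \lor b)) \land (b \lor ((e \lor (a \land e)) \land d))) = \lnot T = F
\lnot \lnot ((\lnot (d \land a) \lor \lnot (a \lor b)) \land (b \lor ((e \lor (a \land e)) \land d))) = \lnot F = T
f \lor d = F \lor F = F
b \lor c = T \lor T = T
\lnot (b \lor c) = \lnot T = F
\lnot (b \lor c) \lor f = F \lor F = F
(f \lor d) \land (\lnot (b \lor c) \lor f) = F \land F = F
\lnot ((f \lor d) \land (\lnot (b \lor c) \lor f)) = \lnot F = T
\lnot \lnot ((f \lor d) \land (\lnot (b \lor c) \lor f)) = \lnot T = F
\lnot \lnot ((f \lor d) \land (\lnot (b \lor c) \lor f)) \lor e = F \lor T = T
\lnot (\lnot \lnot ((f \lor d) \land (\lnot (b \lor c) \lor f)) \lor e) = \lnot T = F
\lnot \lnot ((\lnot (d \land a) \lor \lnot (a \lor b)) \land (b \lor ((e \lor (a \land e)) \land d))) \land \lnot (\lnot \lnot ((f \lor d) \land (\lnot (b \lor c) \lor f)) \lor e) = T \land F = F

F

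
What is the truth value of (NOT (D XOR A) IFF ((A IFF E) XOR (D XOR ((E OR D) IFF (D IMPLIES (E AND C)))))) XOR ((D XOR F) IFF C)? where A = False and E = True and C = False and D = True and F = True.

True

Substituting A=False, E=True, C=False, D=True, F=True:
D XOR A = True XOR False = True
NOT (D XOR A) = NOT True = False
A IFF E = False IFF True = False
E OR D = True OR True = True
E AND C = True AND False = False
D IMPLIES (E AND C) = True IMPLIES False = False
(E OR D) IFF (D IMPLIES (E AND C)) = True IFF False = False
D XOR ((E OR D) IFF (D IMPLIES (E AND C))) = True XOR False = True
(A IFF E) XOR (D XOR ((E OR D) IFF (D IMPLIES (E AND C)))) = False XOR True = True
NOT (D XOR A) IFF ((A IFF E) XOR (D XOR ((E OR D) IFF (D IMPLIES (E AND C))))) = False IFF True = False
D XOR F = True XOR True = False
(D XOR F) IFF C = False IFF False = True
(NOT (D XOR A) IFF ((A IFF E) XOR (D XOR ((E OR D) IFF (D IMPLIES (E AND C)))))) XOR ((D XOR F) IFF C) = False XOR True = True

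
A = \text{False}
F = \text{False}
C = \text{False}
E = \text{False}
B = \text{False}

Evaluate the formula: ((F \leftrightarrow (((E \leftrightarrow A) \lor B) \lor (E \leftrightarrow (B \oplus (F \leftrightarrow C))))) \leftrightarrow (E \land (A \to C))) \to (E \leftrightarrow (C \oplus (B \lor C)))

E \leftrightarrow A = \text{False} \leftrightarrow \text{False} = \text{True}
(E \leftrightarrow A) \lor B = \text{True} \lor \text{False} = \text{True}
F \leftrightarrow C = \text{False} \leftrightarrow \text{False} = \text{True}
B \oplus (F \leftrightarrow C) = \text{False} \oplus \text{True} = \text{True}
E \leftrightarrow (B \oplus (F \leftrightarrow C)) = \text{False} \leftrightarrow \text{True} = \text{False}
((E \leftrightarrow A) \lor B) \lor (E \leftrightarrow (B \oplus (F \leftrightarrow C))) = \text{True} \lor \text{False} = \text{True}
F \leftrightarrow (((E \leftrightarrow A) \lor B) \lor (E \leftrightarrow (B \oplus (F \leftrightarrow C)))) = \text{False} \leftrightarrow \text{True} = \text{False}
A \to C = \text{False} \to \text{False} = \text{True}
E \land (A \to C) = \text{False} \land \text{True} = \text{False}
(F \leftrightarrow (((E \leftrightarrow A) \lor B) \lor (E \leftrightarrow (B \oplus (F \leftrightarrow C))))) \leftrightarrow (E \land (A \to C)) = \text{False} \leftrightarrow \text{False} = \text{True}
B \lor C = \text{False} \lor \text{False} = \text{False}
C \oplus (B \lor C) = \text{False} \oplus \text{False} = \text{False}
E \leftrightarrow (C \oplus (B \lor C)) = \text{False} \leftrightarrow \text{False} = \text{True}
((F \leftrightarrow (((E \leftrightarrow A) \lor B) \lor (E \leftrightarrow (B \oplus (F \leftrightarrow C))))) \leftrightarrow (E \land (A \to C))) \to (E \leftrightarrow (C \oplus (B \lor C))) = \text{True} \to \text{True} = \text{True}

\text{True}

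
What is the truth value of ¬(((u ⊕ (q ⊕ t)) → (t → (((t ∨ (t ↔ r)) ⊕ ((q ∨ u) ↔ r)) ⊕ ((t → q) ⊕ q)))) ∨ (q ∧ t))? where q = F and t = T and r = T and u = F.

F

q ⊕ t = F ⊕ T = T
u ⊕ (q ⊕ t) = F ⊕ T = T
t ↔ r = T ↔ T = T
t ∨ (t ↔ r) = T ∨ T = T
q ∨ u = F ∨ F = F
(q ∨ u) ↔ r = F ↔ T = F
(t ∨ (t ↔ r)) ⊕ ((q ∨ u) ↔ r) = T ⊕ F = T
t → q = T → F = F
(t → q) ⊕ q = F ⊕ F = F
((t ∨ (t ↔ r)) ⊕ ((q ∨ u) ↔ r)) ⊕ ((t → q) ⊕ q) = T ⊕ F = T
t → (((t ∨ (t ↔ r)) ⊕ ((q ∨ u) ↔ r)) ⊕ ((t → q) ⊕ q)) = T → T = T
(u ⊕ (q ⊕ t)) → (t → (((t ∨ (t ↔ r)) ⊕ ((q ∨ u) ↔ r)) ⊕ ((t → q) ⊕ q))) = T → T = T
q ∧ t = F ∧ T = F
((u ⊕ (q ⊕ t)) → (t → (((t ∨ (t ↔ r)) ⊕ ((q ∨ u) ↔ r)) ⊕ ((t → q) ⊕ q)))) ∨ (q ∧ t) = T ∨ F = T
¬(((u ⊕ (q ⊕ t)) → (t → (((t ∨ (t ↔ r)) ⊕ ((q ∨ u) ↔ r)) ⊕ ((t → q) ⊕ q)))) ∨ (q ∧ t)) = ¬T = F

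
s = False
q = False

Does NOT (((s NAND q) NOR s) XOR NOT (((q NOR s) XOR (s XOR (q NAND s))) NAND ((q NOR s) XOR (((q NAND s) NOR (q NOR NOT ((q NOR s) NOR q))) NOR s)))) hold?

True

s NAND q = False NAND False = True
(s NAND q) NOR s = True NOR False = False
q NOR s = False NOR False = True
q NAND s = False NAND False = True
s XOR (q NAND s) = False XOR True = True
(q NOR s) XOR (s XOR (q NAND s)) = True XOR True = False
q NOR s = False NOR False = True
q NAND s = False NAND False = True
q NOR s = False NOR False = True
(q NOR s) NOR q = True NOR False = False
NOT ((q NOR s) NOR q) = NOT False = True
q NOR NOT ((q NOR s) NOR q) = False NOR True = False
(q NAND s) NOR (q NOR NOT ((q NOR s) NOR q)) = True NOR False = False
((q NAND s) NOR (q NOR NOT ((q NOR s) NOR q))) NOR s = False NOR False = True
(q NOR s) XOR (((q NAND s) NOR (q NOR NOT ((q NOR s) NOR q))) NOR s) = True XOR True = False
((q NOR s) XOR (s XOR (q NAND s))) NAND ((q NOR s) XOR (((q NAND s) NOR (q NOR NOT ((q NOR s) NOR q))) NOR s)) = False NAND False = True
NOT (((q NOR s) XOR (s XOR (q NAND s))) NAND ((q NOR s) XOR (((q NAND s) NOR (q NOR NOT ((q NOR s) NOR q))) NOR s))) = NOT True = False
((s NAND q) NOR s) XOR NOT (((q NOR s) XOR (s XOR (q NAND s))) NAND ((q NOR s) XOR (((q NAND s) NOR (q NOR NOT ((q NOR s) NOR q))) NOR s))) = False XOR False = False
NOT (((s NAND q) NOR s) XOR NOT (((q NOR s) XOR (s XOR (q NAND s))) NAND ((q NOR s) XOR (((q NAND s) NOR (q NOR NOT ((q NOR s) NOR q))) NOR s)))) = NOT False = True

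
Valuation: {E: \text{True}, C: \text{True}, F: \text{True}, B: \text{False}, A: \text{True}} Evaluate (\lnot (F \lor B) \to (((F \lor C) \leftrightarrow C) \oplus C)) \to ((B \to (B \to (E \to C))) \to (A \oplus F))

Substituting E=\text{True}, C=\text{True}, F=\text{True}, B=\text{False}, A=\text{True}:
F \lor B = \text{True} \lor \text{False} = \text{True}
\lnot (F \lor B) = \lnot \text{True} = \text{False}
F \lor C = \text{True} \lor \text{True} = \text{True}
(F \lor C) \leftrightarrow C = \text{True} \leftrightarrow \text{True} = \text{True}
((F \lor C) \leftrightarrow C) \oplus C = \text{True} \oplus \text{True} = \text{False}
\lnot (F \lor B) \to (((F \lor C) \leftrightarrow C) \oplus C) = \text{False} \to \text{False} = \text{True}
E \to C = \text{True} \to \text{True} = \text{True}
B \to (E \to C) = \text{False} \to \text{True} = \text{True}
B \to (B \to (E \to C)) = \text{False} \to \text{True} = \text{True}
A \oplus F = \text{True} \oplus \text{True} = \text{False}
(B \to (B \to (E \to C))) \to (A \oplus F) = \text{True} \to \text{False} = \text{False}
(\lnot (F \lor B) \to (((F \lor C) \leftrightarrow C) \oplus C)) \to ((B \to (B \to (E \to C))) \to (A \oplus F)) = \text{True} \to \text{False} = \text{False}

\text{False}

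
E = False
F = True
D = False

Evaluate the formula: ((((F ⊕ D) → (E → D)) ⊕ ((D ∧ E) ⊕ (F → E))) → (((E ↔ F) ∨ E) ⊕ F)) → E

Substituting E=False, F=True, D=False:
F ⊕ D = True ⊕ False = True
E → D = False → False = True
(F ⊕ D) → (E → D) = True → True = True
D ∧ E = False ∧ False = False
F → E = True → False = False
(D ∧ E) ⊕ (F → E) = False ⊕ False = False
((F ⊕ D) → (E → D)) ⊕ ((D ∧ E) ⊕ (F → E)) = True ⊕ False = True
E ↔ F = False ↔ True = False
(E ↔ F) ∨ E = False ∨ False = False
((E ↔ F) ∨ E) ⊕ F = False ⊕ True = True
(((F ⊕ D) → (E → D)) ⊕ ((D ∧ E) ⊕ (F → E))) → (((E ↔ F) ∨ E) ⊕ F) = True → True = True
((((F ⊕ D) → (E → D)) ⊕ ((D ∧ E) ⊕ (F → E))) → (((E ↔ F) ∨ E) ⊕ F)) → E = True → False = False

False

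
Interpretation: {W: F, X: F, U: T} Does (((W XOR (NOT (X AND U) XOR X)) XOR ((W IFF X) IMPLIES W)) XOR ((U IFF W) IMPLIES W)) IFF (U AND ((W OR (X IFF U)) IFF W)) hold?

X AND U = F AND T = F
NOT (X AND U) = NOT F = T
NOT (X AND U) XOR X = T XOR F = T
W XOR (NOT (X AND U) XOR X) = F XOR T = T
W IFF X = F IFF F = T
(W IFF X) IMPLIES W = T IMPLIES F = F
(W XOR (NOT (X AND U) XOR X)) XOR ((W IFF X) IMPLIES W) = T XOR F = T
U IFF W = T IFF F = F
(U IFF W) IMPLIES W = F IMPLIES F = T
((W XOR (NOT (X AND U) XOR X)) XOR ((W IFF X) IMPLIES W)) XOR ((U IFF W) IMPLIES W) = T XOR T = F
X IFF U = F IFF T = F
W OR (X IFF U) = F OR F = F
(W OR (X IFF U)) IFF W = F IFF F = T
U AND ((W OR (X IFF U)) IFF W) = T AND T = T
(((W XOR (NOT (X AND U) XOR X)) XOR ((W IFF X) IMPLIES W)) XOR ((U IFF W) IMPLIES W)) IFF (U AND ((W OR (X IFF U)) IFF W)) = F IFF T = F

F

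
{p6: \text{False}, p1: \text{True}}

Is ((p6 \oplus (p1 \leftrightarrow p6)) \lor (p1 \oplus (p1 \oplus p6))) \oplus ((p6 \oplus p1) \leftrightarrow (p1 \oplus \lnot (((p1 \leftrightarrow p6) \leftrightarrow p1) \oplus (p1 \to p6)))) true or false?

p1 \leftrightarrow p6 = \text{True} \leftrightarrow \text{False} = \text{False}
p6 \oplus (p1 \leftrightarrow p6) = \text{False} \oplus \text{False} = \text{False}
p1 \oplus p6 = \text{True} \oplus \text{False} = \text{True}
p1 \oplus (p1 \oplus p6) = \text{True} \oplus \text{True} = \text{False}
(p6 \oplus (p1 \leftrightarrow p6)) \lor (p1 \oplus (p1 \oplus p6)) = \text{False} \lor \text{False} = \text{False}
p6 \oplus p1 = \text{False} \oplus \text{True} = \text{True}
p1 \leftrightarrow p6 = \text{True} \leftrightarrow \text{False} = \text{False}
(p1 \leftrightarrow p6) \leftrightarrow p1 = \text{False} \leftrightarrow \text{True} = \text{False}
p1 \to p6 = \text{True} \to \text{False} = \text{False}
((p1 \leftrightarrow p6) \leftrightarrow p1) \oplus (p1 \to p6) = \text{False} \oplus \text{False} = \text{False}
\lnot (((p1 \leftrightarrow p6) \leftrightarrow p1) \oplus (p1 \to p6)) = \lnot \text{False} = \text{True}
p1 \oplus \lnot (((p1 \leftrightarrow p6) \leftrightarrow p1) \oplus (p1 \to p6)) = \text{True} \oplus \text{True} = \text{False}
(p6 \oplus p1) \leftrightarrow (p1 \oplus \lnot (((p1 \leftrightarrow p6) \leftrightarrow p1) \oplus (p1 \to p6))) = \text{True} \leftrightarrow \text{False} = \text{False}
((p6 \oplus (p1 \leftrightarrow p6)) \lor (p1 \oplus (p1 \oplus p6))) \oplus ((p6 \oplus p1) \leftrightarrow (p1 \oplus \lnot (((p1 \leftrightarrow p6) \leftrightarrow p1) \oplus (p1 \to p6)))) = \text{False} \oplus \text{False} = \text{False}

\text{False}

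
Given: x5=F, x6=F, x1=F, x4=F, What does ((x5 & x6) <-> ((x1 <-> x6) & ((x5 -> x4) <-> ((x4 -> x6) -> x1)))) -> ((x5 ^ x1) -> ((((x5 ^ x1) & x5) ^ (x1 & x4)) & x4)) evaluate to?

T

x5 & x6 = F & F = F
x1 <-> x6 = F <-> F = T
x5 -> x4 = F -> F = T
x4 -> x6 = F -> F = T
(x4 -> x6) -> x1 = T -> F = F
(x5 -> x4) <-> ((x4 -> x6) -> x1) = T <-> F = F
(x1 <-> x6) & ((x5 -> x4) <-> ((x4 -> x6) -> x1)) = T & F = F
(x5 & x6) <-> ((x1 <-> x6) & ((x5 -> x4) <-> ((x4 -> x6) -> x1))) = F <-> F = T
x5 ^ x1 = F ^ F = F
x5 ^ x1 = F ^ F = F
(x5 ^ x1) & x5 = F & F = F
x1 & x4 = F & F = F
((x5 ^ x1) & x5) ^ (x1 & x4) = F ^ F = F
(((x5 ^ x1) & x5) ^ (x1 & x4)) & x4 = F & F = F
(x5 ^ x1) -> ((((x5 ^ x1) & x5) ^ (x1 & x4)) & x4) = F -> F = T
((x5 & x6) <-> ((x1 <-> x6) & ((x5 -> x4) <-> ((x4 -> x6) -> x1)))) -> ((x5 ^ x1) -> ((((x5 ^ x1) & x5) ^ (x1 & x4)) & x4)) = T -> T = T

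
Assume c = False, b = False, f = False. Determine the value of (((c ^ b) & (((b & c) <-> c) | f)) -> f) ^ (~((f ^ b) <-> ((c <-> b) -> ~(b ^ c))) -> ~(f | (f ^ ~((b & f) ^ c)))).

c ^ b = False ^ False = False
b & c = False & False = False
(b & c) <-> c = False <-> False = True
((b & c) <-> c) | f = True | False = True
(c ^ b) & (((b & c) <-> c) | f) = False & True = False
((c ^ b) & (((b & c) <-> c) | f)) -> f = False -> False = True
f ^ b = False ^ False = False
c <-> b = False <-> False = True
b ^ c = False ^ False = False
~(b ^ c) = ~False = True
(c <-> b) -> ~(b ^ c) = True -> True = True
(f ^ b) <-> ((c <-> b) -> ~(b ^ c)) = False <-> True = False
~((f ^ b) <-> ((c <-> b) -> ~(b ^ c))) = ~False = True
b & f = False & False = False
(b & f) ^ c = False ^ False = False
~((b & f) ^ c) = ~False = True
f ^ ~((b & f) ^ c) = False ^ True = True
f | (f ^ ~((b & f) ^ c)) = False | True = True
~(f | (f ^ ~((b & f) ^ c))) = ~True = False
~((f ^ b) <-> ((c <-> b) -> ~(b ^ c))) -> ~(f | (f ^ ~((b & f) ^ c))) = True -> False = False
(((c ^ b) & (((b & c) <-> c) | f)) -> f) ^ (~((f ^ b) <-> ((c <-> b) -> ~(b ^ c))) -> ~(f | (f ^ ~((b & f) ^ c)))) = True ^ False = True

True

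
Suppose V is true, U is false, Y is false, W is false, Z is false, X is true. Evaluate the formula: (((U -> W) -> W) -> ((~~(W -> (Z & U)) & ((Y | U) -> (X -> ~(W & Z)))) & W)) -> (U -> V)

T

U -> W = F -> F = T
(U -> W) -> W = T -> F = F
Z & U = F & F = F
W -> (Z & U) = F -> F = T
~(W -> (Z & U)) = ~T = F
~~(W -> (Z & U)) = ~F = T
Y | U = F | F = F
W & Z = F & F = F
~(W & Z) = ~F = T
X -> ~(W & Z) = T -> T = T
(Y | U) -> (X -> ~(W & Z)) = F -> T = T
~~(W -> (Z & U)) & ((Y | U) -> (X -> ~(W & Z))) = T & T = T
(~~(W -> (Z & U)) & ((Y | U) -> (X -> ~(W & Z)))) & W = T & F = F
((U -> W) -> W) -> ((~~(W -> (Z & U)) & ((Y | U) -> (X -> ~(W & Z)))) & W) = F -> F = T
U -> V = F -> T = T
(((U -> W) -> W) -> ((~~(W -> (Z & U)) & ((Y | U) -> (X -> ~(W & Z)))) & W)) -> (U -> V) = T -> T = T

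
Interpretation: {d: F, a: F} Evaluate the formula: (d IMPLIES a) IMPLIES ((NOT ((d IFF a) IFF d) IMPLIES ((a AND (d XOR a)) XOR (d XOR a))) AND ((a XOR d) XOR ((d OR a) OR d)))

d IMPLIES a = F IMPLIES F = T
d IFF a = F IFF F = T
(d IFF a) IFF d = T IFF F = F
NOT ((d IFF a) IFF d) = NOT F = T
d XOR a = F XOR F = F
a AND (d XOR a) = F AND F = F
d XOR a = F XOR F = F
(a AND (d XOR a)) XOR (d XOR a) = F XOR F = F
NOT ((d IFF a) IFF d) IMPLIES ((a AND (d XOR a)) XOR (d XOR a)) = T IMPLIES F = F
a XOR d = F XOR F = F
d OR a = F OR F = F
(d OR a) OR d = F OR F = F
(a XOR d) XOR ((d OR a) OR d) = F XOR F = F
(NOT ((d IFF a) IFF d) IMPLIES ((a AND (d XOR a)) XOR (d XOR a))) AND ((a XOR d) XOR ((d OR a) OR d)) = F AND F = F
(d IMPLIES a) IMPLIES ((NOT ((d IFF a) IFF d) IMPLIES ((a AND (d XOR a)) XOR (d XOR a))) AND ((a XOR d) XOR ((d OR a) OR d))) = T IMPLIES F = F

F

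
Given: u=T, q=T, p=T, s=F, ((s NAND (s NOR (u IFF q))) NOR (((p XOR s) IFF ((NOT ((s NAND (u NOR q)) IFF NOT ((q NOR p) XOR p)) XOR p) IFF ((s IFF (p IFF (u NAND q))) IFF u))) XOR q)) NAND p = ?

T

Substituting u=T, q=T, p=T, s=F:
u IFF q = T IFF T = T
s NOR (u IFF q) = F NOR T = F
s NAND (s NOR (u IFF q)) = F NAND F = T
p XOR s = T XOR F = T
u NOR q = T NOR T = F
s NAND (u NOR q) = F NAND F = T
q NOR p = T NOR T = F
(q NOR p) XOR p = F XOR T = T
NOT ((q NOR p) XOR p) = NOT T = F
(s NAND (u NOR q)) IFF NOT ((q NOR p) XOR p) = T IFF F = F
NOT ((s NAND (u NOR q)) IFF NOT ((q NOR p) XOR p)) = NOT F = T
NOT ((s NAND (u NOR q)) IFF NOT ((q NOR p) XOR p)) XOR p = T XOR T = F
u NAND q = T NAND T = F
p IFF (u NAND q) = T IFF F = F
s IFF (p IFF (u NAND q)) = F IFF F = T
(s IFF (p IFF (u NAND q))) IFF u = T IFF T = T
(NOT ((s NAND (u NOR q)) IFF NOT ((q NOR p) XOR p)) XOR p) IFF ((s IFF (p IFF (u NAND q))) IFF u) = F IFF T = F
(p XOR s) IFF ((NOT ((s NAND (u NOR q)) IFF NOT ((q NOR p) XOR p)) XOR p) IFF ((s IFF (p IFF (u NAND q))) IFF u)) = T IFF F = F
((p XOR s) IFF ((NOT ((s NAND (u NOR q)) IFF NOT ((q NOR p) XOR p)) XOR p) IFF ((s IFF (p IFF (u NAND q))) IFF u))) XOR q = F XOR T = T
(s NAND (s NOR (u IFF q))) NOR (((p XOR s) IFF ((NOT ((s NAND (u NOR q)) IFF NOT ((q NOR p) XOR p)) XOR p) IFF ((s IFF (p IFF (u NAND q))) IFF u))) XOR q) = T NOR T = F
((s NAND (s NOR (u IFF q))) NOR (((p XOR s) IFF ((NOT ((s NAND (u NOR q)) IFF NOT ((q NOR p) XOR p)) XOR p) IFF ((s IFF (p IFF (u NAND q))) IFF u))) XOR q)) NAND p = F NAND T = T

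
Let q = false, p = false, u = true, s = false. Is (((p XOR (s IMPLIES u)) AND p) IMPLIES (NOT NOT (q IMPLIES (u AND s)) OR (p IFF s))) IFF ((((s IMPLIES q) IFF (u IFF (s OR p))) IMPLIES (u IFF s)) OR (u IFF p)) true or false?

s IMPLIES u = false IMPLIES true = true
p XOR (s IMPLIES u) = false XOR true = true
(p XOR (s IMPLIES u)) AND p = true AND false = false
u AND s = true AND false = false
q IMPLIES (u AND s) = false IMPLIES false = true
NOT (q IMPLIES (u AND s)) = NOT true = false
NOT NOT (q IMPLIES (u AND s)) = NOT false = true
p IFF s = false IFF false = true
NOT NOT (q IMPLIES (u AND s)) OR (p IFF s) = true OR true = true
((p XOR (s IMPLIES u)) AND p) IMPLIES (NOT NOT (q IMPLIES (u AND s)) OR (p IFF s)) = false IMPLIES true = true
s IMPLIES q = false IMPLIES false = true
s OR p = false OR false = false
u IFF (s OR p) = true IFF false = false
(s IMPLIES q) IFF (u IFF (s OR p)) = true IFF false = false
u IFF s = true IFF false = false
((s IMPLIES q) IFF (u IFF (s OR p))) IMPLIES (u IFF s) = false IMPLIES false = true
u IFF p = true IFF false = false
(((s IMPLIES q) IFF (u IFF (s OR p))) IMPLIES (u IFF s)) OR (u IFF p) = true OR false = true
(((p XOR (s IMPLIES u)) AND p) IMPLIES (NOT NOT (q IMPLIES (u AND s)) OR (p IFF s))) IFF ((((s IMPLIES q) IFF (u IFF (s OR p))) IMPLIES (u IFF s)) OR (u IFF p)) = true IFF true = true

true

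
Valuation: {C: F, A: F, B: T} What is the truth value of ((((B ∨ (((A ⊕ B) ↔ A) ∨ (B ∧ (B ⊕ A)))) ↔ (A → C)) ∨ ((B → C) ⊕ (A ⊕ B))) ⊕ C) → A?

A ⊕ B = F ⊕ T = T
(A ⊕ B) ↔ A = T ↔ F = F
B ⊕ A = T ⊕ F = T
B ∧ (B ⊕ A) = T ∧ T = T
((A ⊕ B) ↔ A) ∨ (B ∧ (B ⊕ A)) = F ∨ T = T
B ∨ (((A ⊕ B) ↔ A) ∨ (B ∧ (B ⊕ A))) = T ∨ T = T
A → C = F → F = T
(B ∨ (((A ⊕ B) ↔ A) ∨ (B ∧ (B ⊕ A)))) ↔ (A → C) = T ↔ T = T
B → C = T → F = F
A ⊕ B = F ⊕ T = T
(B → C) ⊕ (A ⊕ B) = F ⊕ T = T
((B ∨ (((A ⊕ B) ↔ A) ∨ (B ∧ (B ⊕ A)))) ↔ (A → C)) ∨ ((B → C) ⊕ (A ⊕ B)) = T ∨ T = T
(((B ∨ (((A ⊕ B) ↔ A) ∨ (B ∧ (B ⊕ A)))) ↔ (A → C)) ∨ ((B → C) ⊕ (A ⊕ B))) ⊕ C = T ⊕ F = T
((((B ∨ (((A ⊕ B) ↔ A) ∨ (B ∧ (B ⊕ A)))) ↔ (A → C)) ∨ ((B → C) ⊕ (A ⊕ B))) ⊕ C) → A = T → F = F

F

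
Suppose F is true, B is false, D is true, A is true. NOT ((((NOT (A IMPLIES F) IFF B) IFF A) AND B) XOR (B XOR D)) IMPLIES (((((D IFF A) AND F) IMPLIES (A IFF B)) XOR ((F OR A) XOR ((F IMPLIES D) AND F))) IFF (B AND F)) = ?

true

A IMPLIES F = true IMPLIES true = true
NOT (A IMPLIES F) = NOT true = false
NOT (A IMPLIES F) IFF B = false IFF false = true
(NOT (A IMPLIES F) IFF B) IFF A = true IFF true = true
((NOT (A IMPLIES F) IFF B) IFF A) AND B = true AND false = false
B XOR D = false XOR true = true
(((NOT (A IMPLIES F) IFF B) IFF A) AND B) XOR (B XOR D) = false XOR true = true
NOT ((((NOT (A IMPLIES F) IFF B) IFF A) AND B) XOR (B XOR D)) = NOT true = false
D IFF A = true IFF true = true
(D IFF A) AND F = true AND true = true
A IFF B = true IFF false = false
((D IFF A) AND F) IMPLIES (A IFF B) = true IMPLIES false = false
F OR A = true OR true = true
F IMPLIES D = true IMPLIES true = true
(F IMPLIES D) AND F = true AND true = true
(F OR A) XOR ((F IMPLIES D) AND F) = true XOR true = false
(((D IFF A) AND F) IMPLIES (A IFF B)) XOR ((F OR A) XOR ((F IMPLIES D) AND F)) = false XOR false = false
B AND F = false AND true = false
((((D IFF A) AND F) IMPLIES (A IFF B)) XOR ((F OR A) XOR ((F IMPLIES D) AND F))) IFF (B AND F) = false IFF false = true
NOT ((((NOT (A IMPLIES F) IFF B) IFF A) AND B) XOR (B XOR D)) IMPLIES (((((D IFF A) AND F) IMPLIES (A IFF B)) XOR ((F OR A) XOR ((F IMPLIES D) AND F))) IFF (B AND F)) = false IMPLIES true = true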